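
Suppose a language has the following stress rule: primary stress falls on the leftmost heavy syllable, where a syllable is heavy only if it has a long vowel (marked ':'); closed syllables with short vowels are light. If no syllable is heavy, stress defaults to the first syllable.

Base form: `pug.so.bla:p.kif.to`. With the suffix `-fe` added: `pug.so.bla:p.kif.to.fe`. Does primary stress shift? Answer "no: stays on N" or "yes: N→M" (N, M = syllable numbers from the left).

no: stays on 3

Base `pug.so.bla:p.kif.to` (5 syllables):
  Weights: 1 pug L, 2 so L, 3 bla:p H, 4 kif L, 5 to L.
  Heavy syllables in the domain: 3. The leftmost is syllable 3 (bla:p).
  → primary stress on syllable 3.
Suffixed `pug.so.bla:p.kif.to.fe` (6 syllables):
  Weights: 1 pug L, 2 so L, 3 bla:p H, 4 kif L, 5 to L, 6 fe L.
  Heavy syllables in the domain: 3. The leftmost is syllable 3 (bla:p).
  → primary stress on syllable 3.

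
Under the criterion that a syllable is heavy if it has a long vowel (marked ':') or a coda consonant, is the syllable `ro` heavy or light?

`ro`: short vowel, open (no coda). Short vowel, open → light.

light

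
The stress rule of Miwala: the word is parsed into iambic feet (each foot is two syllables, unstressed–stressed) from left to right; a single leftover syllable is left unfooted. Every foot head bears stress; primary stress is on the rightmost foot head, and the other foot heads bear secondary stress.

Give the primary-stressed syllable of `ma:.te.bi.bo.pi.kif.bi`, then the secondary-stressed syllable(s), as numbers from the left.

primary 6, secondary 2, 4

Parse left to right into iambic (σˈσ) feet: (ma:.ˈte) (bi.ˈbo) (pi.ˈkif) bi. Syllable 7 is left unfooted.
Foot heads (stressed positions): 2, 4, 6.
End Rule Rightmost: primary stress on the rightmost head = syllable 6.
Secondary stress on 2, 4: ma:.ˌte.bi.ˌbo.pi.ˈkif.bi.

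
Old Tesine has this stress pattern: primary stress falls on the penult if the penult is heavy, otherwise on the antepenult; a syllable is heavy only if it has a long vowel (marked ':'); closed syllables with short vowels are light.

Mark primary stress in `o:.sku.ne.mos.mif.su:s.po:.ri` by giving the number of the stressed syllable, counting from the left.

Weights: 6 su:s H, 7 po: H, 8 ri L.
The penult (syllable 7, po:) is heavy, so it takes stress.
Primary stress: syllable 7 → o:.sku.ne.mos.mif.su:s.ˈpo:.ri.

7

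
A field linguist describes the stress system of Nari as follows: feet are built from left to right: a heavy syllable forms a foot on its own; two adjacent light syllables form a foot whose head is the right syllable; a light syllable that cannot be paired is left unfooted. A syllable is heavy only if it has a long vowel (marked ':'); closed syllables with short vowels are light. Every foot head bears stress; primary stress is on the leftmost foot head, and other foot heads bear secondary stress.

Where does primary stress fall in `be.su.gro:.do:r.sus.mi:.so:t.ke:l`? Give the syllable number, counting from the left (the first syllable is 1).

2

Weights: 1 be L, 2 su L, 3 gro: H, 4 do:r H, 5 sus L, 6 mi: H, 7 so:t H, 8 ke:l H.
Parse left to right (heavy = foot alone; LL = one foot; stranded L unfooted): (be.ˈsu) (ˈgro:) (ˈdo:r) sus (ˈmi:) (ˈso:t) (ˈke:l).
Foot heads: 2, 3, 4, 6, 7, 8.
Primary stress on the leftmost head = syllable 2.
Primary stress: syllable 2 → be.ˈsu.gro:.do:r.sus.mi:.so:t.ke:l.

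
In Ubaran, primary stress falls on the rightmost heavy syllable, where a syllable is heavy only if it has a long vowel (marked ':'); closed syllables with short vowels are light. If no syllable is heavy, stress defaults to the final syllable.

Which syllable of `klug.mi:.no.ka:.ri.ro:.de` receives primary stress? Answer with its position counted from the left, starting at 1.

Weights: 1 klug L, 2 mi: H, 3 no L, 4 ka: H, 5 ri L, 6 ro: H, 7 de L.
Heavy syllables in the domain: 2, 4, 6. The rightmost is syllable 6 (ro:).
Primary stress: syllable 6 → klug.mi:.no.ka:.ri.ˈro:.de.

6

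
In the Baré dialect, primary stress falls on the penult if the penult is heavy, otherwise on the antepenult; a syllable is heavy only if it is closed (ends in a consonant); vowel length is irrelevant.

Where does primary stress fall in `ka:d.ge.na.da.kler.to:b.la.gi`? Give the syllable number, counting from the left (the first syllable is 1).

Weights: 6 to:b H, 7 la L, 8 gi L.
The penult (syllable 7, la) is light, so stress falls on the antepenult (syllable 6, to:b).
Primary stress: syllable 6 → ka:d.ge.na.da.kler.ˈto:b.la.gi.

6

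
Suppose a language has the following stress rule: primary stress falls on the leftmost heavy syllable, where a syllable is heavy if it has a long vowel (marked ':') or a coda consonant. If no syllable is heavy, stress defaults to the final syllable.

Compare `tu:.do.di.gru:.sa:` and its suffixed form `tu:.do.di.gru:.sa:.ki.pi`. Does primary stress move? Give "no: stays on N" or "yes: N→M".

no: stays on 1

Base `tu:.do.di.gru:.sa:` (5 syllables):
  Weights: 1 tu: H, 2 do L, 3 di L, 4 gru: H, 5 sa: H.
  Heavy syllables in the domain: 1, 4, 5. The leftmost is syllable 1 (tu:).
  → primary stress on syllable 1.
Suffixed `tu:.do.di.gru:.sa:.ki.pi` (7 syllables):
  Weights: 1 tu: H, 2 do L, 3 di L, 4 gru: H, 5 sa: H, 6 ki L, 7 pi L.
  Heavy syllables in the domain: 1, 4, 5. The leftmost is syllable 1 (tu:).
  → primary stress on syllable 1.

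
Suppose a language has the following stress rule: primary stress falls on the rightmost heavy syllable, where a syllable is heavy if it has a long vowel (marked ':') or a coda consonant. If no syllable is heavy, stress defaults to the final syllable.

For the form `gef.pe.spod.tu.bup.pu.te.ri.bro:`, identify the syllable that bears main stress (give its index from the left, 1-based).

9

Weights: 1 gef H, 2 pe L, 3 spod H, 4 tu L, 5 bup H, 6 pu L, 7 te L, 8 ri L, 9 bro: H.
Heavy syllables in the domain: 1, 3, 5, 9. The rightmost is syllable 9 (bro:).
Primary stress: syllable 9 → gef.pe.spod.tu.bup.pu.te.ri.ˈbro:.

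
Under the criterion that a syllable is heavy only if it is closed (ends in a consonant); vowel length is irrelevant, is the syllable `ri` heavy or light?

`ri`: short vowel, open (no coda). Open (no coda) → light.

light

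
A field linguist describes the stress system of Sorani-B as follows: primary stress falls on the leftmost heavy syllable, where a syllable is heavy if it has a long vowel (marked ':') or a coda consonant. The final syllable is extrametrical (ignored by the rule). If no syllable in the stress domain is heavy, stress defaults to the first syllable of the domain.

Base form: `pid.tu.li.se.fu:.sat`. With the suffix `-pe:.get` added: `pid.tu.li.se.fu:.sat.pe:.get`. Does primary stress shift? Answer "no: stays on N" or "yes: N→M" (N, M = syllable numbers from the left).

Base `pid.tu.li.se.fu:.sat` (6 syllables):
  The final syllable (6, sat) is extrametrical; the stress domain is syllables 1–5.
  Weights: 1 pid H, 2 tu L, 3 li L, 4 se L, 5 fu: H.
  Heavy syllables in the domain: 1, 5. The leftmost is syllable 1 (pid).
  → primary stress on syllable 1.
Suffixed `pid.tu.li.se.fu:.sat.pe:.get` (8 syllables):
  The final syllable (8, get) is extrametrical; the stress domain is syllables 1–7.
  Weights: 1 pid H, 2 tu L, 3 li L, 4 se L, 5 fu: H, 6 sat H, 7 pe: H.
  Heavy syllables in the domain: 1, 5, 6, 7. The leftmost is syllable 1 (pid).
  → primary stress on syllable 1.

no: stays on 1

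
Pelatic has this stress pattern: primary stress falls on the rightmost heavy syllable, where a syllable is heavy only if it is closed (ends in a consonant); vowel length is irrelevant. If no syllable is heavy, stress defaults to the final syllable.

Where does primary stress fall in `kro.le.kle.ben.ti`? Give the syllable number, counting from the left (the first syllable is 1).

4

Weights: 1 kro L, 2 le L, 3 kle L, 4 ben H, 5 ti L.
Heavy syllables in the domain: 4. The rightmost is syllable 4 (ben).
Primary stress: syllable 4 → kro.le.kle.ˈben.ti.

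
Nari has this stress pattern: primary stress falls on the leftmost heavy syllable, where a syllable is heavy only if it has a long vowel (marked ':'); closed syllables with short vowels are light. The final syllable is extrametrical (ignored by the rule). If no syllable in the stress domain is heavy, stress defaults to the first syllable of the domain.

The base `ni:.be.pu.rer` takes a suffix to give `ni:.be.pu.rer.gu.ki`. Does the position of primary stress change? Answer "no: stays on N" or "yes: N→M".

no: stays on 1

Base `ni:.be.pu.rer` (4 syllables):
  The final syllable (4, rer) is extrametrical; the stress domain is syllables 1–3.
  Weights: 1 ni: H, 2 be L, 3 pu L.
  Heavy syllables in the domain: 1. The leftmost is syllable 1 (ni:).
  → primary stress on syllable 1.
Suffixed `ni:.be.pu.rer.gu.ki` (6 syllables):
  The final syllable (6, ki) is extrametrical; the stress domain is syllables 1–5.
  Weights: 1 ni: H, 2 be L, 3 pu L, 4 rer L, 5 gu L.
  Heavy syllables in the domain: 1. The leftmost is syllable 1 (ni:).
  → primary stress on syllable 1.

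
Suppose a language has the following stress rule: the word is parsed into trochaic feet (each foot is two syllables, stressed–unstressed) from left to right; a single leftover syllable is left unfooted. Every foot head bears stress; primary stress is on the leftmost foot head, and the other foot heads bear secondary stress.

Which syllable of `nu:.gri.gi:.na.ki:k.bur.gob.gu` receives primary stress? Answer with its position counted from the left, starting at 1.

1

Parse left to right into trochaic (ˈσσ) feet: (ˈnu:.gri) (ˈgi:.na) (ˈki:k.bur) (ˈgob.gu).
Foot heads (stressed positions): 1, 3, 5, 7.
End Rule Leftmost: primary stress on the leftmost head = syllable 1.
Primary stress: syllable 1 → ˈnu:.gri.gi:.na.ki:k.bur.gob.gu.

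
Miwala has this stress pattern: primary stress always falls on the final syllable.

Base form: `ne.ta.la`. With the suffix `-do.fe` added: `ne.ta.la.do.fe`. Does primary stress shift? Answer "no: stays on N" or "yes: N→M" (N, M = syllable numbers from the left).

Base `ne.ta.la` (3 syllables):
  The word has 3 syllables; the final syllable is syllable 3 (la).
  → primary stress on syllable 3.
Suffixed `ne.ta.la.do.fe` (5 syllables):
  The word has 5 syllables; the final syllable is syllable 5 (fe).
  → primary stress on syllable 5.

yes: 3→5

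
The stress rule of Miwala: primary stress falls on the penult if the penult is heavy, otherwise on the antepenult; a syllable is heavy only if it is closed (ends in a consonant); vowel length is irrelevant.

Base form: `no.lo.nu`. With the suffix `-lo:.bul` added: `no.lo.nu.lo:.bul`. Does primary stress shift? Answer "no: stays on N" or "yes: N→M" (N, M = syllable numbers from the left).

Base `no.lo.nu` (3 syllables):
  Weights: 1 no L, 2 lo L, 3 nu L.
  The penult (syllable 2, lo) is light, so stress falls on the antepenult (syllable 1, no).
  → primary stress on syllable 1.
Suffixed `no.lo.nu.lo:.bul` (5 syllables):
  Weights: 3 nu L, 4 lo: L, 5 bul H.
  The penult (syllable 4, lo:) is light, so stress falls on the antepenult (syllable 3, nu).
  → primary stress on syllable 3.

yes: 1→3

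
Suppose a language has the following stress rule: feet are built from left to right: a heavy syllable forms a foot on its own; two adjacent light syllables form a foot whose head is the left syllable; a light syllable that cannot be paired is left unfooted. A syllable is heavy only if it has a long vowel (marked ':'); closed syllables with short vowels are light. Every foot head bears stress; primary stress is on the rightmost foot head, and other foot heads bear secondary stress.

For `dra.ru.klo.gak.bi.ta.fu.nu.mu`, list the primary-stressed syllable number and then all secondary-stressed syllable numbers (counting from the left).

Weights: 1 dra L, 2 ru L, 3 klo L, 4 gak L, 5 bi L, 6 ta L, 7 fu L, 8 nu L, 9 mu L.
Parse left to right (heavy = foot alone; LL = one foot; stranded L unfooted): (ˈdra.ru) (ˈklo.gak) (ˈbi.ta) (ˈfu.nu) mu.
Foot heads: 1, 3, 5, 7.
Primary stress on the rightmost head = syllable 7.
Secondary stress on 1, 3, 5: ˌdra.ru.ˌklo.gak.ˌbi.ta.ˈfu.nu.mu.

primary 7, secondary 1, 3, 5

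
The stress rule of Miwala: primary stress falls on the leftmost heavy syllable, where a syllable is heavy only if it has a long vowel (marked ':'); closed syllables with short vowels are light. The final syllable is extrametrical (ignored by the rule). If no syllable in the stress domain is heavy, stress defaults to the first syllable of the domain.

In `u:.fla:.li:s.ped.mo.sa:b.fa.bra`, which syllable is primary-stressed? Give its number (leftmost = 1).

1

The final syllable (8, bra) is extrametrical; the stress domain is syllables 1–7.
Weights: 1 u: H, 2 fla: H, 3 li:s H, 4 ped L, 5 mo L, 6 sa:b H, 7 fa L.
Heavy syllables in the domain: 1, 2, 3, 6. The leftmost is syllable 1 (u:).
Primary stress: syllable 1 → ˈu:.fla:.li:s.ped.mo.sa:b.fa.bra.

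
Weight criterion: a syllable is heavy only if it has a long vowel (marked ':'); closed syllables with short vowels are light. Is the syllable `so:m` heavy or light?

`so:m`: long vowel, closed (coda /m/). Long vowel → heavy.

heavy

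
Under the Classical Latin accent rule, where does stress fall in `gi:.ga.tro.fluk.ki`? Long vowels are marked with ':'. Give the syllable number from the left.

Classical Latin: stress the penult if heavy (long vowel or closed), else the antepenult.
Weights: 3 tro L, 4 fluk H, 5 ki L.
The penult (syllable 4, fluk) is heavy, so it takes stress.
Stress on syllable 4: gi:.ga.tro.ˈfluk.ki.

4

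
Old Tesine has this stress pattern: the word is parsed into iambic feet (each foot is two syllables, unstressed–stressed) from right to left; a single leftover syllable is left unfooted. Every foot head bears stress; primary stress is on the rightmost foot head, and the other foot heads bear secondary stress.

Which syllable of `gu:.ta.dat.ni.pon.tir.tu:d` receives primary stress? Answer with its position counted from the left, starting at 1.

7

Parse right to left into iambic (σˈσ) feet: gu: (ta.ˈdat) (ni.ˈpon) (tir.ˈtu:d). Syllable 1 is left unfooted.
Foot heads (stressed positions): 3, 5, 7.
End Rule Rightmost: primary stress on the rightmost head = syllable 7.
Primary stress: syllable 7 → gu:.ta.dat.ni.pon.tir.ˈtu:d.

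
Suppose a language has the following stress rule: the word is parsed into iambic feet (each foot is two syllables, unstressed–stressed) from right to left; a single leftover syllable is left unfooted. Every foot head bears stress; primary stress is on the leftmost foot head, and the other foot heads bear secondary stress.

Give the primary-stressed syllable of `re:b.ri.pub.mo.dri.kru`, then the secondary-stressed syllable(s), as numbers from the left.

primary 2, secondary 4, 6

Parse right to left into iambic (σˈσ) feet: (re:b.ˈri) (pub.ˈmo) (dri.ˈkru).
Foot heads (stressed positions): 2, 4, 6.
End Rule Leftmost: primary stress on the leftmost head = syllable 2.
Secondary stress on 4, 6: re:b.ˈri.pub.ˌmo.dri.ˌkru.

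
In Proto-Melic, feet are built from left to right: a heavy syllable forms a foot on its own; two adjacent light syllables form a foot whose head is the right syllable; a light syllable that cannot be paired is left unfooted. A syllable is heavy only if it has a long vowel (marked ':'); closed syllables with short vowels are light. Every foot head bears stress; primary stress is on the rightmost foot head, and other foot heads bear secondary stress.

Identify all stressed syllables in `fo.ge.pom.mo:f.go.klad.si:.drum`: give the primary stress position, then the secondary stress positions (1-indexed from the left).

Weights: 1 fo L, 2 ge L, 3 pom L, 4 mo:f H, 5 go L, 6 klad L, 7 si: H, 8 drum L.
Parse left to right (heavy = foot alone; LL = one foot; stranded L unfooted): (fo.ˈge) pom (ˈmo:f) (go.ˈklad) (ˈsi:) drum.
Foot heads: 2, 4, 6, 7.
Primary stress on the rightmost head = syllable 7.
Secondary stress on 2, 4, 6: fo.ˌge.pom.ˌmo:f.go.ˌklad.ˈsi:.drum.

primary 7, secondary 2, 4, 6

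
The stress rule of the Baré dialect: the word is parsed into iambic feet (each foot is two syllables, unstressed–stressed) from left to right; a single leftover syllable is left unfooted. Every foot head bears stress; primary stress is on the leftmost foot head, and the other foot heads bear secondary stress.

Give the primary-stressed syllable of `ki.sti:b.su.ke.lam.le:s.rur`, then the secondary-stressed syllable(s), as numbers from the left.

primary 2, secondary 4, 6

Parse left to right into iambic (σˈσ) feet: (ki.ˈsti:b) (su.ˈke) (lam.ˈle:s) rur. Syllable 7 is left unfooted.
Foot heads (stressed positions): 2, 4, 6.
End Rule Leftmost: primary stress on the leftmost head = syllable 2.
Secondary stress on 4, 6: ki.ˈsti:b.su.ˌke.lam.ˌle:s.rur.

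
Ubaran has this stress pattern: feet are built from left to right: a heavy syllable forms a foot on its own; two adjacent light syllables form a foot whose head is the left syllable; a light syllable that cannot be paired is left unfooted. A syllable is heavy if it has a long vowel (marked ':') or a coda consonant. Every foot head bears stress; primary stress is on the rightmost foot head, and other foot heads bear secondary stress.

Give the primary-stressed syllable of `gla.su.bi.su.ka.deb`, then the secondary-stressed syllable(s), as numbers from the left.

Weights: 1 gla L, 2 su L, 3 bi L, 4 su L, 5 ka L, 6 deb H.
Parse left to right (heavy = foot alone; LL = one foot; stranded L unfooted): (ˈgla.su) (ˈbi.su) ka (ˈdeb).
Foot heads: 1, 3, 6.
Primary stress on the rightmost head = syllable 6.
Secondary stress on 1, 3: ˌgla.su.ˌbi.su.ka.ˈdeb.

primary 6, secondary 1, 3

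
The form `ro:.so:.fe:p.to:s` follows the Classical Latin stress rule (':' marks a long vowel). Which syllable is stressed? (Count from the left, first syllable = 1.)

Classical Latin: stress the penult if heavy (long vowel or closed), else the antepenult.
Weights: 2 so: H, 3 fe:p H, 4 to:s H.
The penult (syllable 3, fe:p) is heavy, so it takes stress.
Stress on syllable 3: ro:.so:.ˈfe:p.to:s.

3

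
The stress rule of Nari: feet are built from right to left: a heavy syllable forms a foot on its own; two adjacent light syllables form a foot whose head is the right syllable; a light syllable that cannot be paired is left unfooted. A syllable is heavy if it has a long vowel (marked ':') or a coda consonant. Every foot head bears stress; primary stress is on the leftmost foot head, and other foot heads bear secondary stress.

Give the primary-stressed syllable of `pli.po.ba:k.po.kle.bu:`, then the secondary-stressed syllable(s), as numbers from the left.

Weights: 1 pli L, 2 po L, 3 ba:k H, 4 po L, 5 kle L, 6 bu: H.
Parse right to left (heavy = foot alone; LL = one foot; stranded L unfooted): (pli.ˈpo) (ˈba:k) (po.ˈkle) (ˈbu:).
Foot heads: 2, 3, 5, 6.
Primary stress on the leftmost head = syllable 2.
Secondary stress on 3, 5, 6: pli.ˈpo.ˌba:k.po.ˌkle.ˌbu:.

primary 2, secondary 3, 5, 6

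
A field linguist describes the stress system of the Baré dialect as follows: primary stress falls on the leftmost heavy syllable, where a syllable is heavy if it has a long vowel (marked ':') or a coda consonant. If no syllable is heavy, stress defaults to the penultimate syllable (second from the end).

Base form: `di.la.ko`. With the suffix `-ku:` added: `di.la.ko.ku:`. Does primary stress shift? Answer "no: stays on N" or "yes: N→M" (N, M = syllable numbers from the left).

yes: 2→4

Base `di.la.ko` (3 syllables):
  Weights: 1 di L, 2 la L, 3 ko L.
  No heavy syllable in the domain; default to the penultimate syllable (second from the end) = syllable 2.
  → primary stress on syllable 2.
Suffixed `di.la.ko.ku:` (4 syllables):
  Weights: 1 di L, 2 la L, 3 ko L, 4 ku: H.
  Heavy syllables in the domain: 4. The leftmost is syllable 4 (ku:).
  → primary stress on syllable 4.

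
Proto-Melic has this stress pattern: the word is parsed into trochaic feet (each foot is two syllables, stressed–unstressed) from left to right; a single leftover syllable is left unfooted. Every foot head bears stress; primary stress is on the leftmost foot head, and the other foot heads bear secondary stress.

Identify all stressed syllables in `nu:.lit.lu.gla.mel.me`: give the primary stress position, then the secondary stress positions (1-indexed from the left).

primary 1, secondary 3, 5

Parse left to right into trochaic (ˈσσ) feet: (ˈnu:.lit) (ˈlu.gla) (ˈmel.me).
Foot heads (stressed positions): 1, 3, 5.
End Rule Leftmost: primary stress on the leftmost head = syllable 1.
Secondary stress on 3, 5: ˈnu:.lit.ˌlu.gla.ˌmel.me.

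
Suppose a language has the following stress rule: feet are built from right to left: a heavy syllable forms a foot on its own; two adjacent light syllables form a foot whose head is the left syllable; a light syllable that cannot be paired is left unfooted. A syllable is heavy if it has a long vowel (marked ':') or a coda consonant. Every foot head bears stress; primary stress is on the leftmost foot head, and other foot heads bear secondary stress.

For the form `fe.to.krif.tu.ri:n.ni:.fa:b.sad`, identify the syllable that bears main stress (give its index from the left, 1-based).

1

Weights: 1 fe L, 2 to L, 3 krif H, 4 tu L, 5 ri:n H, 6 ni: H, 7 fa:b H, 8 sad H.
Parse right to left (heavy = foot alone; LL = one foot; stranded L unfooted): (ˈfe.to) (ˈkrif) tu (ˈri:n) (ˈni:) (ˈfa:b) (ˈsad).
Foot heads: 1, 3, 5, 6, 7, 8.
Primary stress on the leftmost head = syllable 1.
Primary stress: syllable 1 → ˈfe.to.krif.tu.ri:n.ni:.fa:b.sad.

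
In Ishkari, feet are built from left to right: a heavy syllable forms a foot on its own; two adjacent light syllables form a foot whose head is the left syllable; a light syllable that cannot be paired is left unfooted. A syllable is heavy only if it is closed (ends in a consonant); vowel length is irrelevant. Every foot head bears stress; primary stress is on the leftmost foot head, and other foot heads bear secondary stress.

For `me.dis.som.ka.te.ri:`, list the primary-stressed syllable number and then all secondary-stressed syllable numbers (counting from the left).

Weights: 1 me L, 2 dis H, 3 som H, 4 ka L, 5 te L, 6 ri: L.
Parse left to right (heavy = foot alone; LL = one foot; stranded L unfooted): me (ˈdis) (ˈsom) (ˈka.te) ri:.
Foot heads: 2, 3, 4.
Primary stress on the leftmost head = syllable 2.
Secondary stress on 3, 4: me.ˈdis.ˌsom.ˌka.te.ri:.

primary 2, secondary 3, 4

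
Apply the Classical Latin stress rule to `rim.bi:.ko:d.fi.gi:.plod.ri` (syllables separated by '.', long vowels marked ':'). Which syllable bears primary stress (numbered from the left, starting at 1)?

6

Classical Latin: stress the penult if heavy (long vowel or closed), else the antepenult.
Weights: 5 gi: H, 6 plod H, 7 ri L.
The penult (syllable 6, plod) is heavy, so it takes stress.
Stress on syllable 6: rim.bi:.ko:d.fi.gi:.ˈplod.ri.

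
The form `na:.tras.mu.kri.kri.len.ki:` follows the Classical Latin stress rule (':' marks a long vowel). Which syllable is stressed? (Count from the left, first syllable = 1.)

6

Classical Latin: stress the penult if heavy (long vowel or closed), else the antepenult.
Weights: 5 kri L, 6 len H, 7 ki: H.
The penult (syllable 6, len) is heavy, so it takes stress.
Stress on syllable 6: na:.tras.mu.kri.kri.ˈlen.ki:.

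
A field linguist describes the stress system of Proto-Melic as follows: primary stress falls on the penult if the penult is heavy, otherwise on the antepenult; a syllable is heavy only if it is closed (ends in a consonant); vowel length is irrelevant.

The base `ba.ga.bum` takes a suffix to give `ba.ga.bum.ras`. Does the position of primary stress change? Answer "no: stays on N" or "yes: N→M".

yes: 1→3

Base `ba.ga.bum` (3 syllables):
  Weights: 1 ba L, 2 ga L, 3 bum H.
  The penult (syllable 2, ga) is light, so stress falls on the antepenult (syllable 1, ba).
  → primary stress on syllable 1.
Suffixed `ba.ga.bum.ras` (4 syllables):
  Weights: 2 ga L, 3 bum H, 4 ras H.
  The penult (syllable 3, bum) is heavy, so it takes stress.
  → primary stress on syllable 3.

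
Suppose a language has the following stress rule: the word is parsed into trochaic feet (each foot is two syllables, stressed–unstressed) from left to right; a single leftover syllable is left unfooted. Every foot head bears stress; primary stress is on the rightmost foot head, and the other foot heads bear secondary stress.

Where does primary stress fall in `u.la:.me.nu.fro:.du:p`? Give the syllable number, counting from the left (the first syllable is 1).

5

Parse left to right into trochaic (ˈσσ) feet: (ˈu.la:) (ˈme.nu) (ˈfro:.du:p).
Foot heads (stressed positions): 1, 3, 5.
End Rule Rightmost: primary stress on the rightmost head = syllable 5.
Primary stress: syllable 5 → u.la:.me.nu.ˈfro:.du:p.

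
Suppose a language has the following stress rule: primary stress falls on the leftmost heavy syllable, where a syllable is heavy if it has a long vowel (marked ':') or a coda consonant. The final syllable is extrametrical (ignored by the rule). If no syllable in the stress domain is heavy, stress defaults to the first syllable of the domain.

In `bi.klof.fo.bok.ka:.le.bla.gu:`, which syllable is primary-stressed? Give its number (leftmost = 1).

2

The final syllable (8, gu:) is extrametrical; the stress domain is syllables 1–7.
Weights: 1 bi L, 2 klof H, 3 fo L, 4 bok H, 5 ka: H, 6 le L, 7 bla L.
Heavy syllables in the domain: 2, 4, 5. The leftmost is syllable 2 (klof).
Primary stress: syllable 2 → bi.ˈklof.fo.bok.ka:.le.bla.gu:.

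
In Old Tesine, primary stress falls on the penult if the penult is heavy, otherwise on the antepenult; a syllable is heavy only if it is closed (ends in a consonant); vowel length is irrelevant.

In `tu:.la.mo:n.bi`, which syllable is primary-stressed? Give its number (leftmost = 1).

Weights: 2 la L, 3 mo:n H, 4 bi L.
The penult (syllable 3, mo:n) is heavy, so it takes stress.
Primary stress: syllable 3 → tu:.la.ˈmo:n.bi.

3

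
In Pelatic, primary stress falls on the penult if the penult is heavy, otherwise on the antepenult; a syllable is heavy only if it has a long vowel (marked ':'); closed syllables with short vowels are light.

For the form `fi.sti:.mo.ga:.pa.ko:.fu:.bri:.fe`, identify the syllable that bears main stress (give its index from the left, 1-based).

Weights: 7 fu: H, 8 bri: H, 9 fe L.
The penult (syllable 8, bri:) is heavy, so it takes stress.
Primary stress: syllable 8 → fi.sti:.mo.ga:.pa.ko:.fu:.ˈbri:.fe.

8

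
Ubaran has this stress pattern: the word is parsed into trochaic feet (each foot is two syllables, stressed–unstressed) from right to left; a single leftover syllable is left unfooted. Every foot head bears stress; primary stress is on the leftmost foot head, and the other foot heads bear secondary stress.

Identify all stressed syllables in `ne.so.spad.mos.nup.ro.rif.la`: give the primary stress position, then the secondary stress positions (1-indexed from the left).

primary 1, secondary 3, 5, 7

Parse right to left into trochaic (ˈσσ) feet: (ˈne.so) (ˈspad.mos) (ˈnup.ro) (ˈrif.la).
Foot heads (stressed positions): 1, 3, 5, 7.
End Rule Leftmost: primary stress on the leftmost head = syllable 1.
Secondary stress on 3, 5, 7: ˈne.so.ˌspad.mos.ˌnup.ro.ˌrif.la.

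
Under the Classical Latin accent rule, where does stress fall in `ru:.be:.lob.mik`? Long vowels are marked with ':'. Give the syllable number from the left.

3

Classical Latin: stress the penult if heavy (long vowel or closed), else the antepenult.
Weights: 2 be: H, 3 lob H, 4 mik H.
The penult (syllable 3, lob) is heavy, so it takes stress.
Stress on syllable 3: ru:.be:.ˈlob.mik.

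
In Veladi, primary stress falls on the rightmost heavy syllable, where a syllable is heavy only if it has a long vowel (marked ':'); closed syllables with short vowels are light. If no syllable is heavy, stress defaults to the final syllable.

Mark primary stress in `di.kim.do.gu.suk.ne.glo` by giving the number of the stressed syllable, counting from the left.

Weights: 1 di L, 2 kim L, 3 do L, 4 gu L, 5 suk L, 6 ne L, 7 glo L.
No heavy syllable in the domain; default to the final syllable = syllable 7.
Primary stress: syllable 7 → di.kim.do.gu.suk.ne.ˈglo.

7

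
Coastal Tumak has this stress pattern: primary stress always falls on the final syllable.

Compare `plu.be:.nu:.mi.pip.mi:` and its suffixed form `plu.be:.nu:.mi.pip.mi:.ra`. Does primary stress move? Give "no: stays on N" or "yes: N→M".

yes: 6→7

Base `plu.be:.nu:.mi.pip.mi:` (6 syllables):
  The word has 6 syllables; the final syllable is syllable 6 (mi:).
  → primary stress on syllable 6.
Suffixed `plu.be:.nu:.mi.pip.mi:.ra` (7 syllables):
  The word has 7 syllables; the final syllable is syllable 7 (ra).
  → primary stress on syllable 7.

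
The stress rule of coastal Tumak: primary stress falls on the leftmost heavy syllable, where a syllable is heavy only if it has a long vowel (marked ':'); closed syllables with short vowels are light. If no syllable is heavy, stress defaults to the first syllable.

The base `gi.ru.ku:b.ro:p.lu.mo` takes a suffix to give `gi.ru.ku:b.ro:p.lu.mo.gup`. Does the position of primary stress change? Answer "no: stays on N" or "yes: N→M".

Base `gi.ru.ku:b.ro:p.lu.mo` (6 syllables):
  Weights: 1 gi L, 2 ru L, 3 ku:b H, 4 ro:p H, 5 lu L, 6 mo L.
  Heavy syllables in the domain: 3, 4. The leftmost is syllable 3 (ku:b).
  → primary stress on syllable 3.
Suffixed `gi.ru.ku:b.ro:p.lu.mo.gup` (7 syllables):
  Weights: 1 gi L, 2 ru L, 3 ku:b H, 4 ro:p H, 5 lu L, 6 mo L, 7 gup L.
  Heavy syllables in the domain: 3, 4. The leftmost is syllable 3 (ku:b).
  → primary stress on syllable 3.

no: stays on 3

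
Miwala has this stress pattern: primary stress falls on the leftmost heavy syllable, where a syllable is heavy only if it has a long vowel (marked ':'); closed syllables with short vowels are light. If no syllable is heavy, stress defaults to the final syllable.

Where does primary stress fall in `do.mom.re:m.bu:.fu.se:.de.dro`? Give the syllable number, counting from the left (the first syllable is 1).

3

Weights: 1 do L, 2 mom L, 3 re:m H, 4 bu: H, 5 fu L, 6 se: H, 7 de L, 8 dro L.
Heavy syllables in the domain: 3, 4, 6. The leftmost is syllable 3 (re:m).
Primary stress: syllable 3 → do.mom.ˈre:m.bu:.fu.se:.de.dro.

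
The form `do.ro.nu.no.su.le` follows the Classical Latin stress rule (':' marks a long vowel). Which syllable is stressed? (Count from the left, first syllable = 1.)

4

Classical Latin: stress the penult if heavy (long vowel or closed), else the antepenult.
Weights: 4 no L, 5 su L, 6 le L.
The penult (syllable 5, su) is light, so stress falls on the antepenult (syllable 4, no).
Stress on syllable 4: do.ro.nu.ˈno.su.le.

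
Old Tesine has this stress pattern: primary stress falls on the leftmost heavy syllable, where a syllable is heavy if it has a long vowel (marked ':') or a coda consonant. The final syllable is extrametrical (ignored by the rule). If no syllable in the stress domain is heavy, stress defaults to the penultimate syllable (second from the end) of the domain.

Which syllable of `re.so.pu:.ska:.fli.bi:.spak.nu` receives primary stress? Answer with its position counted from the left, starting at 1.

The final syllable (8, nu) is extrametrical; the stress domain is syllables 1–7.
Weights: 1 re L, 2 so L, 3 pu: H, 4 ska: H, 5 fli L, 6 bi: H, 7 spak H.
Heavy syllables in the domain: 3, 4, 6, 7. The leftmost is syllable 3 (pu:).
Primary stress: syllable 3 → re.so.ˈpu:.ska:.fli.bi:.spak.nu.

3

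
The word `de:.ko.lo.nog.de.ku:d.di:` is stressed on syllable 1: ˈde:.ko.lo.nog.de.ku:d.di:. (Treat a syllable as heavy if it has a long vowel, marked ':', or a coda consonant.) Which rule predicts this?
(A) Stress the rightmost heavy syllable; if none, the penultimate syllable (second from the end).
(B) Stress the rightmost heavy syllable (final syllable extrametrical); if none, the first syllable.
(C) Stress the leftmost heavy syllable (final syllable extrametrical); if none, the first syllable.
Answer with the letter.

C

Rule A → syllable 7 (observed: 1).
Rule B → syllable 6 (observed: 1).
Rule C → syllable 1 ✓.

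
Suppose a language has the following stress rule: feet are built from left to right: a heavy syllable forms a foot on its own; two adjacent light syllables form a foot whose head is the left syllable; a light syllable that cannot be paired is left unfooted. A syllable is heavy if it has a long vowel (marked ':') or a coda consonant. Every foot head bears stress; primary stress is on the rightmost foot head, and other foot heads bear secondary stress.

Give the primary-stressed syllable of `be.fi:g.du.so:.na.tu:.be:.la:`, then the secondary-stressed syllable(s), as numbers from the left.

primary 8, secondary 2, 4, 6, 7

Weights: 1 be L, 2 fi:g H, 3 du L, 4 so: H, 5 na L, 6 tu: H, 7 be: H, 8 la: H.
Parse left to right (heavy = foot alone; LL = one foot; stranded L unfooted): be (ˈfi:g) du (ˈso:) na (ˈtu:) (ˈbe:) (ˈla:).
Foot heads: 2, 4, 6, 7, 8.
Primary stress on the rightmost head = syllable 8.
Secondary stress on 2, 4, 6, 7: be.ˌfi:g.du.ˌso:.na.ˌtu:.ˌbe:.ˈla:.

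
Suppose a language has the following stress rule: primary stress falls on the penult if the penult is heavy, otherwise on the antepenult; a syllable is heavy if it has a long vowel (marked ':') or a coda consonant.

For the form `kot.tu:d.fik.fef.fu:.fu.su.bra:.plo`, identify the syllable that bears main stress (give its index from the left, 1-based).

Weights: 7 su L, 8 bra: H, 9 plo L.
The penult (syllable 8, bra:) is heavy, so it takes stress.
Primary stress: syllable 8 → kot.tu:d.fik.fef.fu:.fu.su.ˈbra:.plo.

8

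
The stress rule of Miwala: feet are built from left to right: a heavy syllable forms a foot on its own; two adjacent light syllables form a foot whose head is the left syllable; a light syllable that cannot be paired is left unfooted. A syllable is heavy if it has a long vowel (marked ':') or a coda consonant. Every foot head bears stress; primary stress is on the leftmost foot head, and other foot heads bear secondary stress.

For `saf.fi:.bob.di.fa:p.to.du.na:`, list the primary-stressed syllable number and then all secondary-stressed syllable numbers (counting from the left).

primary 1, secondary 2, 3, 5, 6, 8

Weights: 1 saf H, 2 fi: H, 3 bob H, 4 di L, 5 fa:p H, 6 to L, 7 du L, 8 na: H.
Parse left to right (heavy = foot alone; LL = one foot; stranded L unfooted): (ˈsaf) (ˈfi:) (ˈbob) di (ˈfa:p) (ˈto.du) (ˈna:).
Foot heads: 1, 2, 3, 5, 6, 8.
Primary stress on the leftmost head = syllable 1.
Secondary stress on 2, 3, 5, 6, 8: ˈsaf.ˌfi:.ˌbob.di.ˌfa:p.ˌto.du.ˌna:.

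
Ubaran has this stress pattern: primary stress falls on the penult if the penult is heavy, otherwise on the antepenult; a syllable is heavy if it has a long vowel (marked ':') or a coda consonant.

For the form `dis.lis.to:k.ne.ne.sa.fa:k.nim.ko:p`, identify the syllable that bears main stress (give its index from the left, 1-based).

8

Weights: 7 fa:k H, 8 nim H, 9 ko:p H.
The penult (syllable 8, nim) is heavy, so it takes stress.
Primary stress: syllable 8 → dis.lis.to:k.ne.ne.sa.fa:k.ˈnim.ko:p.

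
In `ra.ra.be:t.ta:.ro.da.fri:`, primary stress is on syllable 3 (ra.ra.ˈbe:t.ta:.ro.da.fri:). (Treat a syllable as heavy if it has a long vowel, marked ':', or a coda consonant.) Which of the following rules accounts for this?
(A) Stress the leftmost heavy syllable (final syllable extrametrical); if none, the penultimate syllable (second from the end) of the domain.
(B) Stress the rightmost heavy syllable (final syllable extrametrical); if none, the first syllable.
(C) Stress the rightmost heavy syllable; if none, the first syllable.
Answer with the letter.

A

Rule A → syllable 3 ✓.
Rule B → syllable 4 (observed: 3).
Rule C → syllable 7 (observed: 3).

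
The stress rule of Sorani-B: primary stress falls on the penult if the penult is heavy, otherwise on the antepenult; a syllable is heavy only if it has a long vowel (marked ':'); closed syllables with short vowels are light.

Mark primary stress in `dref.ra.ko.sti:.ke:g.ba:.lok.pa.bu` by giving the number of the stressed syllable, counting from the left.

7

Weights: 7 lok L, 8 pa L, 9 bu L.
The penult (syllable 8, pa) is light, so stress falls on the antepenult (syllable 7, lok).
Primary stress: syllable 7 → dref.ra.ko.sti:.ke:g.ba:.ˈlok.pa.bu.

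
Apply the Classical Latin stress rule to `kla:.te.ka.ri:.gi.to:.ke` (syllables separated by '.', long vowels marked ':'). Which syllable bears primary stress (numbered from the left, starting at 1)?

6

Classical Latin: stress the penult if heavy (long vowel or closed), else the antepenult.
Weights: 5 gi L, 6 to: H, 7 ke L.
The penult (syllable 6, to:) is heavy, so it takes stress.
Stress on syllable 6: kla:.te.ka.ri:.gi.ˈto:.ke.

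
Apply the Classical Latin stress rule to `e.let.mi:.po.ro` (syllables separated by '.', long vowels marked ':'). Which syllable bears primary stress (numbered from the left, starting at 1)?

Classical Latin: stress the penult if heavy (long vowel or closed), else the antepenult.
Weights: 3 mi: H, 4 po L, 5 ro L.
The penult (syllable 4, po) is light, so stress falls on the antepenult (syllable 3, mi:).
Stress on syllable 3: e.let.ˈmi:.po.ro.

3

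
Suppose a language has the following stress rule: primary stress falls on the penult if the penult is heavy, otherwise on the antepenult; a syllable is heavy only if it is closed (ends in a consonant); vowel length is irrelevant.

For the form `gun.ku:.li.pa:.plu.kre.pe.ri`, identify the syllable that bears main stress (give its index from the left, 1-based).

6

Weights: 6 kre L, 7 pe L, 8 ri L.
The penult (syllable 7, pe) is light, so stress falls on the antepenult (syllable 6, kre).
Primary stress: syllable 6 → gun.ku:.li.pa:.plu.ˈkre.pe.ri.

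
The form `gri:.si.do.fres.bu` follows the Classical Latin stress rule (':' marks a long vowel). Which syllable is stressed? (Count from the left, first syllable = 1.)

4

Classical Latin: stress the penult if heavy (long vowel or closed), else the antepenult.
Weights: 3 do L, 4 fres H, 5 bu L.
The penult (syllable 4, fres) is heavy, so it takes stress.
Stress on syllable 4: gri:.si.do.ˈfres.bu.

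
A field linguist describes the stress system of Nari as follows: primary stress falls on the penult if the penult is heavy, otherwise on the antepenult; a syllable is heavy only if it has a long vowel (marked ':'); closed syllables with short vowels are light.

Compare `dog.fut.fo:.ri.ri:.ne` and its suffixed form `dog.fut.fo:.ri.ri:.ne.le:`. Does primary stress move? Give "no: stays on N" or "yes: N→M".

Base `dog.fut.fo:.ri.ri:.ne` (6 syllables):
  Weights: 4 ri L, 5 ri: H, 6 ne L.
  The penult (syllable 5, ri:) is heavy, so it takes stress.
  → primary stress on syllable 5.
Suffixed `dog.fut.fo:.ri.ri:.ne.le:` (7 syllables):
  Weights: 5 ri: H, 6 ne L, 7 le: H.
  The penult (syllable 6, ne) is light, so stress falls on the antepenult (syllable 5, ri:).
  → primary stress on syllable 5.

no: stays on 5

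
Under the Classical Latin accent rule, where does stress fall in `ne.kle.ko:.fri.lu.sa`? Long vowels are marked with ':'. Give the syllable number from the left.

Classical Latin: stress the penult if heavy (long vowel or closed), else the antepenult.
Weights: 4 fri L, 5 lu L, 6 sa L.
The penult (syllable 5, lu) is light, so stress falls on the antepenult (syllable 4, fri).
Stress on syllable 4: ne.kle.ko:.ˈfri.lu.sa.

4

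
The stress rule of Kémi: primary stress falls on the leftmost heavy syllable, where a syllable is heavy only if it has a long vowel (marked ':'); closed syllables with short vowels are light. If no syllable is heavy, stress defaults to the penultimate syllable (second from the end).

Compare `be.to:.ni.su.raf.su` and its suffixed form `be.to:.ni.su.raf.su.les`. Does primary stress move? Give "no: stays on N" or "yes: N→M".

no: stays on 2

Base `be.to:.ni.su.raf.su` (6 syllables):
  Weights: 1 be L, 2 to: H, 3 ni L, 4 su L, 5 raf L, 6 su L.
  Heavy syllables in the domain: 2. The leftmost is syllable 2 (to:).
  → primary stress on syllable 2.
Suffixed `be.to:.ni.su.raf.su.les` (7 syllables):
  Weights: 1 be L, 2 to: H, 3 ni L, 4 su L, 5 raf L, 6 su L, 7 les L.
  Heavy syllables in the domain: 2. The leftmost is syllable 2 (to:).
  → primary stress on syllable 2.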